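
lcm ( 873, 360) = 34920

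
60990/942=64 + 117/157 =64.75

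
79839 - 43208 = 36631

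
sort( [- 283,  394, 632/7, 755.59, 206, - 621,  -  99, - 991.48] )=[ - 991.48, - 621, - 283, - 99, 632/7, 206, 394, 755.59]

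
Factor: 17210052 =2^2*3^2*17^1*61^1*461^1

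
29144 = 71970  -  42826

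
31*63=1953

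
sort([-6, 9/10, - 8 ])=[ - 8, - 6, 9/10 ] 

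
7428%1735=488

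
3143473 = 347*9059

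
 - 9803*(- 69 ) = 676407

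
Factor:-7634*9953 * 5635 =  -  428154073270=- 2^1*5^1*7^2* 11^1*23^1*37^1 *269^1*347^1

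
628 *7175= 4505900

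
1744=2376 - 632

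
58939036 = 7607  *7748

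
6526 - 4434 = 2092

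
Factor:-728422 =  - 2^1 * 19^1*29^1 *661^1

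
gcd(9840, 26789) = 1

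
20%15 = 5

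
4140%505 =100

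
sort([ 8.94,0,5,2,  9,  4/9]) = [ 0 , 4/9,2,  5,8.94,9 ] 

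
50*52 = 2600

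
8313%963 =609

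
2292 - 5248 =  - 2956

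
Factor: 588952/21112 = 29^(-1)*809^1 = 809/29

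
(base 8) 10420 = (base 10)4368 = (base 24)7E0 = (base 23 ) 85l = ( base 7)15510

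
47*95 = 4465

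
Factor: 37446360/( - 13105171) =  - 2^3*3^1*5^1 * 7^1*44579^1*13105171^( - 1 )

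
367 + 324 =691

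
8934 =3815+5119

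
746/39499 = 746/39499 = 0.02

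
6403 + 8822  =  15225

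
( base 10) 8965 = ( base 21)k6j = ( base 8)21405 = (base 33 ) 87M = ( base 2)10001100000101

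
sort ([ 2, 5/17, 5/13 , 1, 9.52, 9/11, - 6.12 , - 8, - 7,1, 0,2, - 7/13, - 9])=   [ -9,-8, - 7,-6.12, - 7/13, 0, 5/17, 5/13, 9/11, 1,  1, 2 , 2, 9.52]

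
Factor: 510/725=102/145 = 2^1 * 3^1*5^(  -  1 )*17^1*29^( - 1)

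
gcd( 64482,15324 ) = 6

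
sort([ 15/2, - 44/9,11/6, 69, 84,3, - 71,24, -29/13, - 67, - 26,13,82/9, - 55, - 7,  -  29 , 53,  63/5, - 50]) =[ - 71, - 67, - 55, - 50, - 29, - 26, - 7,  -  44/9, - 29/13,11/6,3 , 15/2,82/9,63/5,13,24,53,69,84 ]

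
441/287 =63/41 =1.54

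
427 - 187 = 240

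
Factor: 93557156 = 2^2*7^1*11^1*89^1*3413^1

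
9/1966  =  9/1966 = 0.00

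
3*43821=131463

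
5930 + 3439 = 9369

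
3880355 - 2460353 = 1420002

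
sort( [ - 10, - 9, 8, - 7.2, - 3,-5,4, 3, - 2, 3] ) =[ - 10, - 9,-7.2,  -  5,  -  3, - 2, 3, 3, 4, 8]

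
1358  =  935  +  423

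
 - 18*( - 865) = 15570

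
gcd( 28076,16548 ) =4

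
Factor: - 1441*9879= - 14235639 = -3^1*11^1*37^1*89^1*131^1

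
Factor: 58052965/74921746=2^( - 1)*5^1*509^(-1)*73597^( - 1)*11610593^1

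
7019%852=203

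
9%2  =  1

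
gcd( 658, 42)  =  14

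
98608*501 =49402608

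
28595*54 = 1544130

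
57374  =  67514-10140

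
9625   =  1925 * 5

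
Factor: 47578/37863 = 2^1*3^( - 2)*7^ ( - 1)*601^( - 1)*23789^1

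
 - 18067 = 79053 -97120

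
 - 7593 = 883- 8476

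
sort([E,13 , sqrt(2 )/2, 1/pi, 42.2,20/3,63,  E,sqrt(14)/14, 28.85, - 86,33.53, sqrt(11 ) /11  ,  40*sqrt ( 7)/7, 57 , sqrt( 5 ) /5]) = [ - 86,sqrt (14 )/14,sqrt(11 )/11,1/pi, sqrt (5)/5,sqrt(2 )/2, E, E,20/3, 13,40*sqrt(7 )/7,28.85, 33.53,42.2,57, 63]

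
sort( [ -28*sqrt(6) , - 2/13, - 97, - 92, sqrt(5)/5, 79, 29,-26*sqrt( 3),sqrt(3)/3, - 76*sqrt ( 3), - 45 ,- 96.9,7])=[  -  76*sqrt( 3 ), - 97, - 96.9, - 92, - 28*sqrt( 6 ), - 26 * sqrt(3),  -  45, - 2/13,sqrt( 5 ) /5,sqrt( 3 ) /3, 7,29,79 ] 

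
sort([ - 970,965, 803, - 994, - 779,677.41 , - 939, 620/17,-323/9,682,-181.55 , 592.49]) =[ -994, - 970, - 939, - 779, -181.55, - 323/9,620/17,592.49, 677.41, 682,803,965 ]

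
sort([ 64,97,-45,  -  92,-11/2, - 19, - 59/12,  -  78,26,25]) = [  -  92, - 78, - 45,- 19,  -  11/2,  -  59/12,25 , 26, 64, 97]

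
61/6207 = 61/6207=0.01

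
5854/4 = 2927/2 = 1463.50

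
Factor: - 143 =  - 11^1*13^1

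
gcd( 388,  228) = 4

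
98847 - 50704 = 48143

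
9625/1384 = 9625/1384 = 6.95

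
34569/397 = 34569/397 = 87.08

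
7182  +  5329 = 12511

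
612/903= 204/301= 0.68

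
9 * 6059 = 54531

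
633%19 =6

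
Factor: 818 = 2^1*409^1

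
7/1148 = 1/164= 0.01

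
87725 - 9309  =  78416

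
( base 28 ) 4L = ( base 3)11221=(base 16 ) 85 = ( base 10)133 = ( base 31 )49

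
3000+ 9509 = 12509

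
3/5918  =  3/5918 = 0.00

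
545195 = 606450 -61255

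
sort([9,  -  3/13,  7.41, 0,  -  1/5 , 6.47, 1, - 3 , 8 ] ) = [ - 3, - 3/13, -1/5, 0, 1, 6.47,7.41, 8, 9]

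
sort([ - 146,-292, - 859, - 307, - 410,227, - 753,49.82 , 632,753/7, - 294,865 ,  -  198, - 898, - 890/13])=[ - 898, - 859, - 753, - 410, - 307 ,  -  294 ,-292, - 198, - 146 , - 890/13,49.82, 753/7, 227, 632,865]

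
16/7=16/7 = 2.29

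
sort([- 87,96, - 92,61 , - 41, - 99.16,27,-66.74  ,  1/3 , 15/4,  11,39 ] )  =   [ - 99.16, - 92, - 87,-66.74, - 41,1/3,15/4,11 , 27, 39,61,96] 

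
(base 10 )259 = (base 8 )403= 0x103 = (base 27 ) 9G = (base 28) 97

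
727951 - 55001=672950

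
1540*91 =140140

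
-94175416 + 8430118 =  - 85745298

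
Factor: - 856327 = - 67^1*12781^1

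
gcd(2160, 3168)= 144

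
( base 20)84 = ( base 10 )164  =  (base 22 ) 7A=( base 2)10100100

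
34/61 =34/61 = 0.56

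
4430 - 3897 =533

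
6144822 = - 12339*( - 498)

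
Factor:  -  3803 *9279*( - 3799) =134059252563  =  3^2*29^1*131^1 * 1031^1*3803^1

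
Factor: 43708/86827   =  2^2*7^2*13^ ( - 1 ) * 223^1 *6679^(-1)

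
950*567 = 538650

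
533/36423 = 533/36423 = 0.01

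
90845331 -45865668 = 44979663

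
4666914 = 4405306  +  261608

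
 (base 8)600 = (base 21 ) i6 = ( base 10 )384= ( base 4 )12000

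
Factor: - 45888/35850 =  - 32/25 = -2^5 * 5^(  -  2)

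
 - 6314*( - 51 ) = 322014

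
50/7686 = 25/3843= 0.01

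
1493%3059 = 1493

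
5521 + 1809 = 7330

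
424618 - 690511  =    -  265893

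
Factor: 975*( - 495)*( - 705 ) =3^4*5^4* 11^1*13^1*47^1 = 340250625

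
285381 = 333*857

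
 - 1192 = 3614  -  4806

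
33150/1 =33150 = 33150.00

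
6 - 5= 1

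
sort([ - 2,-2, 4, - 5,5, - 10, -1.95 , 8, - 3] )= [ - 10,-5,  -  3,-2, -2 , - 1.95,4, 5,8 ]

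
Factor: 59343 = 3^1*131^1* 151^1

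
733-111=622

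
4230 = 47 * 90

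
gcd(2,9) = 1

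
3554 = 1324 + 2230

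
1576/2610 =788/1305=0.60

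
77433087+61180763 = 138613850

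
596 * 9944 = 5926624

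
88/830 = 44/415 =0.11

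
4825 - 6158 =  - 1333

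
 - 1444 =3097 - 4541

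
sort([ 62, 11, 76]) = [11 , 62, 76 ] 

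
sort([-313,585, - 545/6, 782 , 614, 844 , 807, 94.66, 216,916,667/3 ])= [ - 313,-545/6, 94.66,216 , 667/3,  585, 614, 782,807,  844,916 ] 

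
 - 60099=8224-68323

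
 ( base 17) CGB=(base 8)7247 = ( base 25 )601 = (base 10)3751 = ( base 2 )111010100111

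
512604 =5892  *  87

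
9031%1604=1011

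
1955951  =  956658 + 999293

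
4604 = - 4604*(-1 ) 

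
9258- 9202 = 56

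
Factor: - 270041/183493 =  - 31^2*653^( - 1)=- 961/653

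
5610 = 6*935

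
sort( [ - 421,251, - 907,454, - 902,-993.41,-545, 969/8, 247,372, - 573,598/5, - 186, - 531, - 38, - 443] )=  [ - 993.41, -907, - 902, - 573, - 545,-531,  -  443, - 421, - 186, - 38,598/5,969/8, 247,251,372,454] 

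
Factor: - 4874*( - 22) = 107228 = 2^2*11^1 * 2437^1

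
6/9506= 3/4753 = 0.00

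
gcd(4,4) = 4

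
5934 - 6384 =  - 450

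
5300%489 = 410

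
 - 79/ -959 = 79/959=0.08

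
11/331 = 11/331 = 0.03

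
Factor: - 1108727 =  - 1108727^1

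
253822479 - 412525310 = -158702831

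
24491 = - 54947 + 79438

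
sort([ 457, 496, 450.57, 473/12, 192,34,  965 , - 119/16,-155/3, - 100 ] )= [ -100,  -  155/3,-119/16, 34,  473/12 , 192,450.57,  457,496,965]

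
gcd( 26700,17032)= 4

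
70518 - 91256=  - 20738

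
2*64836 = 129672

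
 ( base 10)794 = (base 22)1e2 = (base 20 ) 1JE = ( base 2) 1100011010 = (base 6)3402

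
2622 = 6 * 437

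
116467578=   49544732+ 66922846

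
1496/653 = 1496/653=2.29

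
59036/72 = 819 + 17/18= 819.94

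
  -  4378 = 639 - 5017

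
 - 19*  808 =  - 15352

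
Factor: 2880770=2^1*5^1*288077^1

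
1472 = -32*( - 46 )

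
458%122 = 92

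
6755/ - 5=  - 1351 + 0/1 =- 1351.00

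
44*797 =35068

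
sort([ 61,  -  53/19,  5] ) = [ - 53/19,  5, 61]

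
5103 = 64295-59192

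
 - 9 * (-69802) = 628218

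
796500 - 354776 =441724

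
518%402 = 116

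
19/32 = 19/32 = 0.59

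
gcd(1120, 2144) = 32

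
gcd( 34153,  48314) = 833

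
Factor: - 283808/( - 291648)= 2^ (-1)*3^( - 1)*31^( - 1 )  *181^1 = 181/186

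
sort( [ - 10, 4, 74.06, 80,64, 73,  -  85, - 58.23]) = [ - 85, - 58.23, - 10, 4, 64, 73, 74.06,80 ]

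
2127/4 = 2127/4 = 531.75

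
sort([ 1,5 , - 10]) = [-10,1, 5 ]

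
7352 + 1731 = 9083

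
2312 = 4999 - 2687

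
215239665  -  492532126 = - 277292461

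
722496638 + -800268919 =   -  77772281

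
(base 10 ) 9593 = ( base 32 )9BP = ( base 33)8QN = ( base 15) 2C98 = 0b10010101111001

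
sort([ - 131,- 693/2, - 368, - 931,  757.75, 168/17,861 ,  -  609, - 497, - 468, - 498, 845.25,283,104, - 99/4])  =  [ - 931, - 609,-498, - 497, - 468, - 368, - 693/2 , - 131, - 99/4,168/17,104,283,  757.75,845.25,861 ] 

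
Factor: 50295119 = 7^3  *  331^1*443^1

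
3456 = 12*288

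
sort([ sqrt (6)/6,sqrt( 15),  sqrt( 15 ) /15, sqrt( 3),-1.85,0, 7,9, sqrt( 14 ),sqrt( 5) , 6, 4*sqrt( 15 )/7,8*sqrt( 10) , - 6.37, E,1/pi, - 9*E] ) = [ - 9*E,  -  6.37,- 1.85, 0, sqrt( 15) /15,1/pi, sqrt( 6)/6, sqrt( 3), 4*sqrt( 15 ) /7 , sqrt( 5), E, sqrt( 14), sqrt (15 ),6, 7, 9, 8*sqrt(10) ]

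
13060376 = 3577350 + 9483026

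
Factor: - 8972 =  - 2^2 * 2243^1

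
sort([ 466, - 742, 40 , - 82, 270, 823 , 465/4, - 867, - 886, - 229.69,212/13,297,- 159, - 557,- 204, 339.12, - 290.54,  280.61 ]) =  [ - 886,  -  867, - 742, - 557, -290.54,  -  229.69, - 204 , - 159,  -  82, 212/13,40,465/4,270,  280.61, 297, 339.12,466 , 823] 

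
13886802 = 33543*414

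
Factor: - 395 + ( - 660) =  - 5^1*211^1 = - 1055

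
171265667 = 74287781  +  96977886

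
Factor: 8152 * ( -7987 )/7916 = -16277506/1979 = -2^1*7^2*163^1 * 1019^1*1979^( - 1) 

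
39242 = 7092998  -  7053756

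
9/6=1  +  1/2 = 1.50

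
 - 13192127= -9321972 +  - 3870155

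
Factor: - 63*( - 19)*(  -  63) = -75411= -  3^4*7^2*19^1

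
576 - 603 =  - 27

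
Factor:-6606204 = - 2^2* 3^1 * 11^1*50047^1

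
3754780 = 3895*964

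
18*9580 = 172440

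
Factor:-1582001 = -1582001^1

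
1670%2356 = 1670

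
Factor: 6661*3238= 21568318  =  2^1*1619^1*6661^1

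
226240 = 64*3535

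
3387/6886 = 3387/6886 = 0.49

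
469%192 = 85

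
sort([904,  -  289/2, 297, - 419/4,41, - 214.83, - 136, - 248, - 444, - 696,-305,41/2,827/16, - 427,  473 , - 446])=[ - 696, - 446 , - 444, - 427, - 305,-248, -214.83, - 289/2,-136, - 419/4, 41/2, 41, 827/16, 297 , 473,904]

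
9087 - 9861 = -774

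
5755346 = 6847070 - 1091724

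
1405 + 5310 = 6715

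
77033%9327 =2417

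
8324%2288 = 1460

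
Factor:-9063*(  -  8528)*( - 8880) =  - 2^8 * 3^3*5^1*13^1*19^1*37^1*41^1*53^1= - 686328664320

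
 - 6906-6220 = -13126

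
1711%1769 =1711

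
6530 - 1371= 5159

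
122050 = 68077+53973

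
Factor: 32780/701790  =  22/471 =2^1 * 3^( - 1 )*11^1*157^ ( - 1) 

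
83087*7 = 581609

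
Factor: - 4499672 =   -  2^3 * 562459^1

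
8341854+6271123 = 14612977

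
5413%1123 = 921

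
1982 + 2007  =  3989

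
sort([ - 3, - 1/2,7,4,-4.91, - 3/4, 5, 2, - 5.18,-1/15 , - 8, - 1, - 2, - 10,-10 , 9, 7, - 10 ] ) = [ - 10, - 10, - 10, - 8, - 5.18, - 4.91 , - 3 , - 2, -1 , - 3/4 , - 1/2,  -  1/15, 2,4, 5,7, 7,  9]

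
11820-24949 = - 13129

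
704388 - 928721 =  -224333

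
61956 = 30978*2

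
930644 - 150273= 780371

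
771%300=171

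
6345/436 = 14 + 241/436 = 14.55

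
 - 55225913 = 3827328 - 59053241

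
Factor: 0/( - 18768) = 0=0^1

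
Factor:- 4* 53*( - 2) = 2^3*53^1 = 424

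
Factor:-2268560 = -2^4 * 5^1*7^1*4051^1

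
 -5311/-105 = 50+61/105= 50.58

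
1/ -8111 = -1 + 8110/8111 = -0.00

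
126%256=126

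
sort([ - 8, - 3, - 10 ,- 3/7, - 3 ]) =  [ - 10, - 8 , - 3, - 3, - 3/7 ] 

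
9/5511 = 3/1837 =0.00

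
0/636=0 = 0.00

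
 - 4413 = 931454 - 935867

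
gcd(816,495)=3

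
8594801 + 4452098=13046899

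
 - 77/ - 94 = 77/94 = 0.82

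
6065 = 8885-2820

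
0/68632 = 0 = 0.00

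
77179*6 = 463074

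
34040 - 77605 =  - 43565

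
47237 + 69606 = 116843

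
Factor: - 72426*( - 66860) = 4842402360  =  2^3* 3^1*5^1*3343^1*12071^1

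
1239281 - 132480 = 1106801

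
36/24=3/2 = 1.50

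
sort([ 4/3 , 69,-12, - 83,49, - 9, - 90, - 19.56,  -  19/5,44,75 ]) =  [ - 90, - 83,-19.56, - 12, - 9, - 19/5,  4/3 , 44,49,69, 75]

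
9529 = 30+9499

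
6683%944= 75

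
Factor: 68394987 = 3^2 * 89^1*103^1*829^1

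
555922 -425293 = 130629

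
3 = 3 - 0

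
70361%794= 489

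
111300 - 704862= -593562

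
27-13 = 14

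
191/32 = 5+31/32 = 5.97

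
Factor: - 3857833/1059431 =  -7^1*59^1*211^( - 1)*5021^( - 1)*9341^1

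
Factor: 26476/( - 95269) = -2^2*47^(-1)*2027^( - 1 )*6619^1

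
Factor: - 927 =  - 3^2* 103^1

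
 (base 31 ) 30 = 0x5d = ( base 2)1011101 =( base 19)4H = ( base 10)93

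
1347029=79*17051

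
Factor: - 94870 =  - 2^1*5^1*53^1 * 179^1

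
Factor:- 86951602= -2^1*43475801^1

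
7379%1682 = 651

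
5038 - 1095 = 3943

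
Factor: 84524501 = 239^1*251^1*1409^1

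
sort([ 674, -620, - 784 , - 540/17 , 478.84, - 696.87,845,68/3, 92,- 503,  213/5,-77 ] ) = [ - 784,-696.87,- 620,  -  503,-77, - 540/17, 68/3, 213/5,92,478.84,  674,845] 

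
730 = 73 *10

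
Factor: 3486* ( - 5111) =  - 2^1*3^1 * 7^1*19^1*83^1 * 269^1 = -  17816946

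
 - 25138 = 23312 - 48450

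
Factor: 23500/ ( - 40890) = - 50/87 = - 2^1  *  3^( - 1)* 5^2*29^( - 1)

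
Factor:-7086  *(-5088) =36053568 = 2^6 * 3^2*53^1 * 1181^1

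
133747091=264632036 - 130884945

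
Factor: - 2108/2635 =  - 4/5  =  - 2^2*5^( - 1)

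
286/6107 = 286/6107 = 0.05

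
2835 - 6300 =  -3465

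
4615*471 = 2173665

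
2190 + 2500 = 4690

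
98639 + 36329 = 134968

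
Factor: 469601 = 11^2 * 3881^1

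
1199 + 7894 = 9093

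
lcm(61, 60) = 3660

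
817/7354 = 817/7354 = 0.11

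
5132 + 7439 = 12571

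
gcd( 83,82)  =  1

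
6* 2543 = 15258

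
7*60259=421813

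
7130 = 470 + 6660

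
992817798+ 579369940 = 1572187738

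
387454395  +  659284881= 1046739276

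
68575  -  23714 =44861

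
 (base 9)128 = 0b1101011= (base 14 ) 79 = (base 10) 107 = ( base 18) 5H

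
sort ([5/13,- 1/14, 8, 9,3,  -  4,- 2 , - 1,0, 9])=[ - 4, - 2, - 1, - 1/14,  0, 5/13, 3, 8, 9,9]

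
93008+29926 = 122934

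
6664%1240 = 464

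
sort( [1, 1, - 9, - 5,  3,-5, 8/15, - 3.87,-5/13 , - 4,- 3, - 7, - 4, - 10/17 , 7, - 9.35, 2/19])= [ - 9.35,-9, - 7, - 5, - 5,-4, - 4, - 3.87, - 3, - 10/17, - 5/13 , 2/19, 8/15,  1, 1, 3,7]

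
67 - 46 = 21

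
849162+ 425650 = 1274812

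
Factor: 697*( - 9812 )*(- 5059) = 2^2*11^1*17^1*41^1 * 223^1*5059^1 = 34598318876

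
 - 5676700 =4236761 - 9913461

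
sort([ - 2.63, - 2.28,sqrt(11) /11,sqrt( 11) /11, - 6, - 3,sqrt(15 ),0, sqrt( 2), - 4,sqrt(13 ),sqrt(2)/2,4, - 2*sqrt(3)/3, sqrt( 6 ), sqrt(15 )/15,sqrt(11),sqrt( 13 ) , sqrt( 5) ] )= [ - 6 , -4, - 3, - 2.63,-2.28, - 2 *sqrt(3 ) /3,0, sqrt (15 )/15,sqrt( 11 )/11,sqrt( 11) /11,sqrt(2) /2,sqrt(2),sqrt ( 5),sqrt( 6 ), sqrt( 11),sqrt( 13 )  ,  sqrt(13 ),sqrt(15),4] 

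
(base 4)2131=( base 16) 9d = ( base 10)157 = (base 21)7a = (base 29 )5C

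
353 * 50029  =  17660237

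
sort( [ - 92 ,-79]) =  [ - 92, - 79 ] 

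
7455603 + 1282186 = 8737789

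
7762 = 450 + 7312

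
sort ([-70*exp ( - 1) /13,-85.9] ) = [ - 85.9, - 70*exp( - 1)/13 ]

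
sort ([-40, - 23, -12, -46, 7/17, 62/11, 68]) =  [ - 46, - 40,-23, - 12,7/17,62/11,68] 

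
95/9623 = 95/9623 = 0.01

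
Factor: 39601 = 199^2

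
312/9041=312/9041 =0.03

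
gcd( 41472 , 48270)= 6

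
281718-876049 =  - 594331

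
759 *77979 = 59186061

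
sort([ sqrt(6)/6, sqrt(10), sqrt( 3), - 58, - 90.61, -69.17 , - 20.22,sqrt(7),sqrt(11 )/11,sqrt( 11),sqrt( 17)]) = [ - 90.61, - 69.17, - 58 , - 20.22,  sqrt(11 ) /11, sqrt (6)/6,sqrt( 3 ),  sqrt( 7),sqrt ( 10),  sqrt (11 ),sqrt ( 17) ] 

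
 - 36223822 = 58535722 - 94759544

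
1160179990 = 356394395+803785595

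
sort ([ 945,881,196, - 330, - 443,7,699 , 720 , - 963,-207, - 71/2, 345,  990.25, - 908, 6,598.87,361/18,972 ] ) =[ - 963, - 908, - 443,-330, - 207, - 71/2,6, 7,361/18,196, 345, 598.87, 699, 720,881, 945,972, 990.25 ] 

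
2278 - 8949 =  - 6671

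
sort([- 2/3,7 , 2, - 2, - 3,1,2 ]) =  [ - 3,-2, - 2/3,1, 2, 2, 7]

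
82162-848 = 81314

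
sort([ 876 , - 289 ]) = [  -  289, 876] 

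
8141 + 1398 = 9539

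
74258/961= 74258/961 = 77.27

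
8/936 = 1/117 = 0.01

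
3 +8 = 11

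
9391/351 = 9391/351 = 26.75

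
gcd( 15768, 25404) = 876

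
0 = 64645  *0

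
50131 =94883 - 44752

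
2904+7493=10397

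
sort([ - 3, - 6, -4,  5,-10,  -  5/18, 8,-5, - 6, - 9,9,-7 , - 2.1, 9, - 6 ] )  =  [-10, - 9, - 7,-6, - 6, - 6,- 5,-4,-3, - 2.1, - 5/18, 5, 8 , 9,9]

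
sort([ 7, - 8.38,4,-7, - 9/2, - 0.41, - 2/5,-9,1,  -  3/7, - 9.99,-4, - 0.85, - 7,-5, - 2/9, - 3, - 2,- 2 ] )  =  [ - 9.99, - 9,-8.38, - 7 , - 7,-5,-9/2 ,-4,-3, - 2 ,-2, - 0.85, - 3/7, - 0.41,-2/5, -2/9,1,4,7 ]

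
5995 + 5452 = 11447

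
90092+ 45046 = 135138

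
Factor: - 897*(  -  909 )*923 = 3^3*13^2*23^1*71^1 *101^1 = 752589279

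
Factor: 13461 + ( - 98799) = - 85338 = - 2^1*3^2*11^1*431^1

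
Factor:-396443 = - 396443^1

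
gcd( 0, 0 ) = 0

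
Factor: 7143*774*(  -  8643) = - 2^1 * 3^4 * 43^2*67^1*2381^1 = - 47784398526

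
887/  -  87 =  - 11 + 70/87  =  - 10.20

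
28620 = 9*3180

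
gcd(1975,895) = 5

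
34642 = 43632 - 8990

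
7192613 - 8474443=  - 1281830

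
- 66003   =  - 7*9429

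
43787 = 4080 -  - 39707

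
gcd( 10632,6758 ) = 2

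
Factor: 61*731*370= 2^1*5^1*17^1*37^1*43^1*61^1  =  16498670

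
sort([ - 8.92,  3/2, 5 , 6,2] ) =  [ - 8.92, 3/2, 2, 5,  6 ]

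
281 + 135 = 416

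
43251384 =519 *83336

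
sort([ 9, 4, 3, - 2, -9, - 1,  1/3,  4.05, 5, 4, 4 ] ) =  [ - 9, - 2, - 1, 1/3, 3, 4  ,  4, 4, 4.05,5, 9]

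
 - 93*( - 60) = 5580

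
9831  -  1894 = 7937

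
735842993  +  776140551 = 1511983544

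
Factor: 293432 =2^3*43^1*853^1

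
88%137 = 88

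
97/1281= 97/1281 = 0.08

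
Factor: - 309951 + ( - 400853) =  - 710804 = - 2^2  *17^1 * 10453^1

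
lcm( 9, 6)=18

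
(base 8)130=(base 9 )107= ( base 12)74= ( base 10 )88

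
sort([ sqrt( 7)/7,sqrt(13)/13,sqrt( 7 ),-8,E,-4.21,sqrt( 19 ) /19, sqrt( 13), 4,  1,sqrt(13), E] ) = [ - 8, - 4.21,sqrt( 19 )/19, sqrt ( 13)/13 , sqrt( 7)/7, 1,sqrt( 7), E,E, sqrt( 13 ),sqrt(13 ) , 4] 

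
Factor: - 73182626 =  - 2^1 * 11^1* 67^1*131^1 * 379^1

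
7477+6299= 13776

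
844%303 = 238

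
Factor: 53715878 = 2^1*26857939^1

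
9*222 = 1998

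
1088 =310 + 778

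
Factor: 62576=2^4*3911^1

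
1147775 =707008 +440767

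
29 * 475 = 13775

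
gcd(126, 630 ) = 126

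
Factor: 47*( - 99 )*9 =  - 41877  =  - 3^4*11^1*47^1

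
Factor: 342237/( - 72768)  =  -2^(-6)*7^1 *43^1 = -301/64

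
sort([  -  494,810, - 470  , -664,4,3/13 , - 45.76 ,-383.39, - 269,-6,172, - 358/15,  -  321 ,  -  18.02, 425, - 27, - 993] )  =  [ - 993,  -  664, - 494,  -  470, - 383.39,- 321 , - 269,- 45.76,-27, - 358/15,-18.02,-6, 3/13,4, 172,425, 810] 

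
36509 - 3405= 33104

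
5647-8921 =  - 3274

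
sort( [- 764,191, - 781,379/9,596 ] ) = [ - 781, - 764,379/9,191, 596] 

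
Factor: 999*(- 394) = -393606 =- 2^1*3^3*37^1*197^1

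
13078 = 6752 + 6326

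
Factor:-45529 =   -  11^1*4139^1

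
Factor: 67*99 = 3^2*11^1*67^1 = 6633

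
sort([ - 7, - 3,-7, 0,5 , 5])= [ - 7,-7,-3 , 0, 5 , 5 ]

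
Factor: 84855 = 3^1*5^1*5657^1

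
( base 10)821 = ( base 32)PL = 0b1100110101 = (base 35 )ng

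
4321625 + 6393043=10714668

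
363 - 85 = 278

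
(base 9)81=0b1001001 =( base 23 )34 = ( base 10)73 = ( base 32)29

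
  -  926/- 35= 26 + 16/35 = 26.46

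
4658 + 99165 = 103823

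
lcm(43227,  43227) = 43227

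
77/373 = 77/373  =  0.21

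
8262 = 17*486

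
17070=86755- 69685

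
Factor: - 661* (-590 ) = 389990 = 2^1*5^1 *59^1*661^1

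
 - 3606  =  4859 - 8465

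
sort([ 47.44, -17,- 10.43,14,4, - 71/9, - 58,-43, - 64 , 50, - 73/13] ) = [ - 64, - 58, - 43, - 17 , - 10.43, - 71/9, - 73/13,4,14, 47.44,50]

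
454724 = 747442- 292718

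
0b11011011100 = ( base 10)1756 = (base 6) 12044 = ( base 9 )2361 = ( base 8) 3334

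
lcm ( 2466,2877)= 17262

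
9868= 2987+6881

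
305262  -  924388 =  - 619126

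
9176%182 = 76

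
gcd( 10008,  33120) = 72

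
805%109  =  42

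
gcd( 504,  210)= 42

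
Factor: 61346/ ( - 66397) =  - 2^1*37^1*67^( - 1 )*829^1*991^( - 1 ) 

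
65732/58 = 1133 + 9/29=1133.31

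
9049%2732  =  853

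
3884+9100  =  12984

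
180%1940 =180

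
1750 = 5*350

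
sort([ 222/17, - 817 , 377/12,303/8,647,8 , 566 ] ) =[ - 817,8 , 222/17,377/12, 303/8,566, 647]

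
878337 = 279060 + 599277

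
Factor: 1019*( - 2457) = -2503683 = - 3^3*7^1*13^1*1019^1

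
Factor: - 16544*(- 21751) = 2^5*11^1 * 47^1*21751^1 = 359848544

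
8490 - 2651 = 5839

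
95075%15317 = 3173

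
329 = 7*47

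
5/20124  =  5/20124 = 0.00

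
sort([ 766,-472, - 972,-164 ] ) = [ - 972,-472, - 164,766 ]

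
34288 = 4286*8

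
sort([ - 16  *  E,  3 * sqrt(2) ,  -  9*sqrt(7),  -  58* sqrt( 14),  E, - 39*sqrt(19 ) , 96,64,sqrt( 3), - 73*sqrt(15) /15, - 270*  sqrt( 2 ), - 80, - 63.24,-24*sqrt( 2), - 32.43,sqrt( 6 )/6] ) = [ - 270 *sqrt( 2 ), - 58 * sqrt(  14), - 39*sqrt( 19), - 80, - 63.24, - 16 *E, - 24 *sqrt( 2), - 32.43, - 9*sqrt( 7 ), - 73*sqrt( 15)/15,  sqrt(6)/6,sqrt( 3 ), E,3 * sqrt ( 2) , 64,96]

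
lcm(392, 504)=3528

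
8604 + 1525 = 10129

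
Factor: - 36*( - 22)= 2^3*3^2*11^1 = 792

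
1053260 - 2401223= -1347963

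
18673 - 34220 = -15547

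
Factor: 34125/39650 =2^( - 1 ) * 3^1 * 5^1*7^1*61^(  -  1 )= 105/122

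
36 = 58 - 22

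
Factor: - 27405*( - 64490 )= 1767348450 = 2^1* 3^3 *5^2*7^1*29^1*6449^1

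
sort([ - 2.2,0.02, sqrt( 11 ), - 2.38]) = [-2.38, - 2.2, 0.02,sqrt(11 ) ] 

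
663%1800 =663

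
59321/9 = 59321/9 = 6591.22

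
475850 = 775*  614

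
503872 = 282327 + 221545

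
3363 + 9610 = 12973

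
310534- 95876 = 214658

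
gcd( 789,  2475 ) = 3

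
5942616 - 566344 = 5376272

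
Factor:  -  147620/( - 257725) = 2^2*5^(  -  1)*11^2*13^(-2 ) = 484/845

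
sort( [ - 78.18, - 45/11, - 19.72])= [ - 78.18, - 19.72, - 45/11]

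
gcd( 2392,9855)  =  1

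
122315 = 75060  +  47255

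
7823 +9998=17821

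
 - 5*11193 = - 55965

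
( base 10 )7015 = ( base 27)9GM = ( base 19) 1084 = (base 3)100121211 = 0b1101101100111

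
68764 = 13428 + 55336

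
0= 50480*0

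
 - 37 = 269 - 306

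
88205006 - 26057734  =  62147272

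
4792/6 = 798 + 2/3=798.67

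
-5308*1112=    - 5902496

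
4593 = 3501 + 1092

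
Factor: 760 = 2^3*5^1 * 19^1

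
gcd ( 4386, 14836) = 2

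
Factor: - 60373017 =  - 3^2*6708113^1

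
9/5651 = 9/5651 = 0.00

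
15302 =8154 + 7148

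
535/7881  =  535/7881 = 0.07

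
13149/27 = 487 = 487.00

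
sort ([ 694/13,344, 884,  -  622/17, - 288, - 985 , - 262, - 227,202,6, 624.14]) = [ - 985, - 288, - 262, - 227,-622/17, 6, 694/13, 202,  344 , 624.14, 884]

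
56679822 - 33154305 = 23525517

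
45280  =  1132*40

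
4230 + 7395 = 11625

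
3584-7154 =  - 3570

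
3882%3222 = 660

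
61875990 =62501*990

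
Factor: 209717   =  209717^1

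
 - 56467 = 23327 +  - 79794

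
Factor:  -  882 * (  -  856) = 754992 = 2^4* 3^2*7^2*107^1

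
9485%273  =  203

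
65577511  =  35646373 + 29931138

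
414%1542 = 414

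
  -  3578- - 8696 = 5118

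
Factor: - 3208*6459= - 20720472= - 2^3*3^1*401^1* 2153^1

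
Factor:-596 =-2^2*149^1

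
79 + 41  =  120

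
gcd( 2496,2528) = 32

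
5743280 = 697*8240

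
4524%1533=1458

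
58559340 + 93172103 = 151731443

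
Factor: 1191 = 3^1 * 397^1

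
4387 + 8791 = 13178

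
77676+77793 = 155469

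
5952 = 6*992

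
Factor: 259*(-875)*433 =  - 5^3*7^2*37^1*433^1 = -98128625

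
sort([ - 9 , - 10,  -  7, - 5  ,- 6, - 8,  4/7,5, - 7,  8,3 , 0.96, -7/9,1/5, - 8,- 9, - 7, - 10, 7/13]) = [-10, - 10, - 9, - 9, - 8, - 8, - 7, - 7,  -  7, -6, -5, - 7/9,1/5, 7/13 , 4/7,0.96, 3,5,8]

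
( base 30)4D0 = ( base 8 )7626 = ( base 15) 12B0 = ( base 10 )3990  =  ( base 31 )44m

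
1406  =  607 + 799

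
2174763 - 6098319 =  -3923556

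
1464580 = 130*11266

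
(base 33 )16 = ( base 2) 100111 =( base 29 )1A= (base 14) 2b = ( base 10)39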